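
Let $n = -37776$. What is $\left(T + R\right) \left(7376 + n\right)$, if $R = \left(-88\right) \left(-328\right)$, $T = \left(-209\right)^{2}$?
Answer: $-2205368000$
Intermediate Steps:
$T = 43681$
$R = 28864$
$\left(T + R\right) \left(7376 + n\right) = \left(43681 + 28864\right) \left(7376 - 37776\right) = 72545 \left(-30400\right) = -2205368000$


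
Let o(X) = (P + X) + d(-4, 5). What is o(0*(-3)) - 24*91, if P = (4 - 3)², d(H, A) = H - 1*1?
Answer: -2188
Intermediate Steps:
d(H, A) = -1 + H (d(H, A) = H - 1 = -1 + H)
P = 1 (P = 1² = 1)
o(X) = -4 + X (o(X) = (1 + X) + (-1 - 4) = (1 + X) - 5 = -4 + X)
o(0*(-3)) - 24*91 = (-4 + 0*(-3)) - 24*91 = (-4 + 0) - 2184 = -4 - 2184 = -2188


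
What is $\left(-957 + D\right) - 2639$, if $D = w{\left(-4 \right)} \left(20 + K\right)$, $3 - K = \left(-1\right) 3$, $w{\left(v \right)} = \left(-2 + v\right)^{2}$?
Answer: $-2660$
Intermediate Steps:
$K = 6$ ($K = 3 - \left(-1\right) 3 = 3 - -3 = 3 + 3 = 6$)
$D = 936$ ($D = \left(-2 - 4\right)^{2} \left(20 + 6\right) = \left(-6\right)^{2} \cdot 26 = 36 \cdot 26 = 936$)
$\left(-957 + D\right) - 2639 = \left(-957 + 936\right) - 2639 = -21 - 2639 = -2660$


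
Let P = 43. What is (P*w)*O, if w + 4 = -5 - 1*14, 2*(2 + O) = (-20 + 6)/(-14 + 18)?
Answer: 14835/4 ≈ 3708.8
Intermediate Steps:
O = -15/4 (O = -2 + ((-20 + 6)/(-14 + 18))/2 = -2 + (-14/4)/2 = -2 + (-14*¼)/2 = -2 + (½)*(-7/2) = -2 - 7/4 = -15/4 ≈ -3.7500)
w = -23 (w = -4 + (-5 - 1*14) = -4 + (-5 - 14) = -4 - 19 = -23)
(P*w)*O = (43*(-23))*(-15/4) = -989*(-15/4) = 14835/4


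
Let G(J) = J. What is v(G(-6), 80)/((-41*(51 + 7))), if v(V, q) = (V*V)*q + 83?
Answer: -2963/2378 ≈ -1.2460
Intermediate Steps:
v(V, q) = 83 + q*V² (v(V, q) = V²*q + 83 = q*V² + 83 = 83 + q*V²)
v(G(-6), 80)/((-41*(51 + 7))) = (83 + 80*(-6)²)/((-41*(51 + 7))) = (83 + 80*36)/((-41*58)) = (83 + 2880)/(-2378) = 2963*(-1/2378) = -2963/2378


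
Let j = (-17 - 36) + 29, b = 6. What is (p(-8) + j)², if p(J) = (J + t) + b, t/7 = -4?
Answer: 2916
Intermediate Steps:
t = -28 (t = 7*(-4) = -28)
p(J) = -22 + J (p(J) = (J - 28) + 6 = (-28 + J) + 6 = -22 + J)
j = -24 (j = -53 + 29 = -24)
(p(-8) + j)² = ((-22 - 8) - 24)² = (-30 - 24)² = (-54)² = 2916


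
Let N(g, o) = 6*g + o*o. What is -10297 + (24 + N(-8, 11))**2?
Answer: -888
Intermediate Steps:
N(g, o) = o**2 + 6*g (N(g, o) = 6*g + o**2 = o**2 + 6*g)
-10297 + (24 + N(-8, 11))**2 = -10297 + (24 + (11**2 + 6*(-8)))**2 = -10297 + (24 + (121 - 48))**2 = -10297 + (24 + 73)**2 = -10297 + 97**2 = -10297 + 9409 = -888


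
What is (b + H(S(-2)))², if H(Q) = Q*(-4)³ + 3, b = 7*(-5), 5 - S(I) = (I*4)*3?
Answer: 3564544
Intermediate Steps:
S(I) = 5 - 12*I (S(I) = 5 - I*4*3 = 5 - 4*I*3 = 5 - 12*I)
b = -35
H(Q) = 3 - 64*Q (H(Q) = Q*(-64) + 3 = -64*Q + 3 = 3 - 64*Q)
(b + H(S(-2)))² = (-35 + (3 - 64*(5 - 12*(-2))))² = (-35 + (3 - 64*(5 + 24)))² = (-35 + (3 - 64*29))² = (-35 + (3 - 1856))² = (-35 - 1853)² = (-1888)² = 3564544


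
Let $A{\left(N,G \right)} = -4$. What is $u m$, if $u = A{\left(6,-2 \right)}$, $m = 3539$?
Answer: $-14156$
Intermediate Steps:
$u = -4$
$u m = \left(-4\right) 3539 = -14156$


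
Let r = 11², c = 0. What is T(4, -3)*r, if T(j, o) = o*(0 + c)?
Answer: 0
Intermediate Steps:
r = 121
T(j, o) = 0 (T(j, o) = o*(0 + 0) = o*0 = 0)
T(4, -3)*r = 0*121 = 0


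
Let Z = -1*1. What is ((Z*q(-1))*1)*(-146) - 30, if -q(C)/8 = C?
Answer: 1138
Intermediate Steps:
Z = -1
q(C) = -8*C
((Z*q(-1))*1)*(-146) - 30 = (-(-8)*(-1)*1)*(-146) - 30 = (-1*8*1)*(-146) - 30 = -8*1*(-146) - 30 = -8*(-146) - 30 = 1168 - 30 = 1138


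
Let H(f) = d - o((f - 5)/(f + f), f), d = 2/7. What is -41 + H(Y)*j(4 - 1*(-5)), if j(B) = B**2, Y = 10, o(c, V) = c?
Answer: -1067/28 ≈ -38.107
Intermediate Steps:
d = 2/7 (d = 2*(1/7) = 2/7 ≈ 0.28571)
H(f) = 2/7 - (-5 + f)/(2*f) (H(f) = 2/7 - (f - 5)/(f + f) = 2/7 - (-5 + f)/(2*f))
-41 + H(Y)*j(4 - 1*(-5)) = -41 + ((1/14)*(35 - 3*10)/10)*(4 - 1*(-5))**2 = -41 + ((1/14)*(1/10)*(35 - 30))*(4 + 5)**2 = -41 + ((1/14)*(1/10)*5)*9**2 = -41 + (1/28)*81 = -41 + 81/28 = -1067/28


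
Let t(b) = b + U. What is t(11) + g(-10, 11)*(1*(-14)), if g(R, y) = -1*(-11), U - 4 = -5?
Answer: -144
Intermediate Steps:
U = -1 (U = 4 - 5 = -1)
g(R, y) = 11
t(b) = -1 + b (t(b) = b - 1 = -1 + b)
t(11) + g(-10, 11)*(1*(-14)) = (-1 + 11) + 11*(1*(-14)) = 10 + 11*(-14) = 10 - 154 = -144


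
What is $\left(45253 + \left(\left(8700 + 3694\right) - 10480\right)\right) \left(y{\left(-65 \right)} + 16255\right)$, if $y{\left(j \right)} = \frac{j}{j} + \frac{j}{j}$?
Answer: $766793919$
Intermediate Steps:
$y{\left(j \right)} = 2$ ($y{\left(j \right)} = 1 + 1 = 2$)
$\left(45253 + \left(\left(8700 + 3694\right) - 10480\right)\right) \left(y{\left(-65 \right)} + 16255\right) = \left(45253 + \left(\left(8700 + 3694\right) - 10480\right)\right) \left(2 + 16255\right) = \left(45253 + \left(12394 - 10480\right)\right) 16257 = \left(45253 + 1914\right) 16257 = 47167 \cdot 16257 = 766793919$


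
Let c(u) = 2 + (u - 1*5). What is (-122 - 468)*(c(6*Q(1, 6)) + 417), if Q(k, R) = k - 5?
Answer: -230100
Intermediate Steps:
Q(k, R) = -5 + k
c(u) = -3 + u (c(u) = 2 + (u - 5) = 2 + (-5 + u) = -3 + u)
(-122 - 468)*(c(6*Q(1, 6)) + 417) = (-122 - 468)*((-3 + 6*(-5 + 1)) + 417) = -590*((-3 + 6*(-4)) + 417) = -590*((-3 - 24) + 417) = -590*(-27 + 417) = -590*390 = -230100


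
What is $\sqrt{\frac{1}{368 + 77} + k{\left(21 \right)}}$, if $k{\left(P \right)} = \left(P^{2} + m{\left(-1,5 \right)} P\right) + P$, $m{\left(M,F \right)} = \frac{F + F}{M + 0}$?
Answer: $\frac{\sqrt{49902745}}{445} \approx 15.875$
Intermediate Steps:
$m{\left(M,F \right)} = \frac{2 F}{M}$
$k{\left(P \right)} = P^{2} - 9 P$ ($k{\left(P \right)} = \left(P^{2} + 2 \cdot 5 \frac{1}{-1} P\right) + P = \left(P^{2} + 2 \cdot 5 \left(-1\right) P\right) + P = \left(P^{2} - 10 P\right) + P = P^{2} - 9 P$)
$\sqrt{\frac{1}{368 + 77} + k{\left(21 \right)}} = \sqrt{\frac{1}{368 + 77} + 21 \left(-9 + 21\right)} = \sqrt{\frac{1}{445} + 21 \cdot 12} = \sqrt{\frac{1}{445} + 252} = \sqrt{\frac{112141}{445}} = \frac{\sqrt{49902745}}{445}$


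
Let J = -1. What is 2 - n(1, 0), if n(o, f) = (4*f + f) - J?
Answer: 1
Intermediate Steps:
n(o, f) = 1 + 5*f (n(o, f) = (4*f + f) - 1*(-1) = 5*f + 1 = 1 + 5*f)
2 - n(1, 0) = 2 - (1 + 5*0) = 2 - (1 + 0) = 2 - 1*1 = 2 - 1 = 1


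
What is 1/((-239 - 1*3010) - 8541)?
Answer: -1/11790 ≈ -8.4818e-5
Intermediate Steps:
1/((-239 - 1*3010) - 8541) = 1/((-239 - 3010) - 8541) = 1/(-3249 - 8541) = 1/(-11790) = -1/11790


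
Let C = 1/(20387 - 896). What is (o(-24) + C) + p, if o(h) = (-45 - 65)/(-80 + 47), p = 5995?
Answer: 38971172/6497 ≈ 5998.3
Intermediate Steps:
C = 1/19491 ≈ 5.1306e-5
o(h) = 10/3 (o(h) = -110/(-33) = -110*(-1/33) = 10/3)
(o(-24) + C) + p = (10/3 + 1/19491) + 5995 = 21657/6497 + 5995 = 38971172/6497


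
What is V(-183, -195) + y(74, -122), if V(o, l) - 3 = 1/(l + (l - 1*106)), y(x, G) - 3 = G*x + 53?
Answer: -4448625/496 ≈ -8969.0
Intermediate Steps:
y(x, G) = 56 + G*x (y(x, G) = 3 + (G*x + 53) = 3 + (53 + G*x) = 56 + G*x)
V(o, l) = 3 + 1/(-106 + 2*l) (V(o, l) = 3 + 1/(l + (l - 1*106)) = 3 + 1/(l + (l - 106)) = 3 + 1/(l + (-106 + l)) = 3 + 1/(-106 + 2*l))
V(-183, -195) + y(74, -122) = (-317 + 6*(-195))/(2*(-53 - 195)) + (56 - 122*74) = (½)*(-317 - 1170)/(-248) + (56 - 9028) = (½)*(-1/248)*(-1487) - 8972 = 1487/496 - 8972 = -4448625/496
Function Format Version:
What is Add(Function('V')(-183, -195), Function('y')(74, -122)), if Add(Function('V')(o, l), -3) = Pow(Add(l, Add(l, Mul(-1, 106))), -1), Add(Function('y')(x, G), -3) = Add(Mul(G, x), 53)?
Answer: Rational(-4448625, 496) ≈ -8969.0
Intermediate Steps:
Function('y')(x, G) = Add(56, Mul(G, x)) (Function('y')(x, G) = Add(3, Add(Mul(G, x), 53)) = Add(3, Add(53, Mul(G, x))) = Add(56, Mul(G, x)))
Function('V')(o, l) = Add(3, Pow(Add(-106, Mul(2, l)), -1)) (Function('V')(o, l) = Add(3, Pow(Add(l, Add(l, Mul(-1, 106))), -1)) = Add(3, Pow(Add(l, Add(l, -106)), -1)) = Add(3, Pow(Add(l, Add(-106, l)), -1)) = Add(3, Pow(Add(-106, Mul(2, l)), -1)))
Add(Function('V')(-183, -195), Function('y')(74, -122)) = Add(Mul(Rational(1, 2), Pow(Add(-53, -195), -1), Add(-317, Mul(6, -195))), Add(56, Mul(-122, 74))) = Add(Mul(Rational(1, 2), Pow(-248, -1), Add(-317, -1170)), Add(56, -9028)) = Add(Mul(Rational(1, 2), Rational(-1, 248), -1487), -8972) = Add(Rational(1487, 496), -8972) = Rational(-4448625, 496)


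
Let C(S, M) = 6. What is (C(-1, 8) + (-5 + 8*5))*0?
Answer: 0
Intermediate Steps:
(C(-1, 8) + (-5 + 8*5))*0 = (6 + (-5 + 8*5))*0 = (6 + (-5 + 40))*0 = (6 + 35)*0 = 41*0 = 0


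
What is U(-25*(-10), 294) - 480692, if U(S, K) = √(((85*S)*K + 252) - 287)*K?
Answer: -480692 + 294*√6247465 ≈ 2.5416e+5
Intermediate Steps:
U(S, K) = K*√(-35 + 85*K*S) (U(S, K) = √((85*K*S + 252) - 287)*K = √((252 + 85*K*S) - 287)*K = √(-35 + 85*K*S)*K = K*√(-35 + 85*K*S))
U(-25*(-10), 294) - 480692 = 294*√(-35 + 85*294*(-25*(-10))) - 480692 = 294*√(-35 + 85*294*250) - 480692 = 294*√(-35 + 6247500) - 480692 = 294*√6247465 - 480692 = -480692 + 294*√6247465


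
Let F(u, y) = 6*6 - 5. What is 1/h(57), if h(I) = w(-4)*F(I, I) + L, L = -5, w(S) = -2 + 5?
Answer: 1/88 ≈ 0.011364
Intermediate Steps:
F(u, y) = 31 (F(u, y) = 36 - 5 = 31)
w(S) = 3
h(I) = 88 (h(I) = 3*31 - 5 = 93 - 5 = 88)
1/h(57) = 1/88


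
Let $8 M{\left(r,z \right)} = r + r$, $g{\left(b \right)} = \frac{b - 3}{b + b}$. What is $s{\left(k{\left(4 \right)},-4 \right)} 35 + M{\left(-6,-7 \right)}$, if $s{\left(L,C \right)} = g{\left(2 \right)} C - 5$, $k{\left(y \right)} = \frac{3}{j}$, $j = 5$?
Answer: $- \frac{283}{2} \approx -141.5$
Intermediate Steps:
$g{\left(b \right)} = \frac{-3 + b}{2 b}$
$M{\left(r,z \right)} = \frac{r}{4}$ ($M{\left(r,z \right)} = \frac{r + r}{8} = \frac{2 r}{8} = \frac{r}{4}$)
$k{\left(y \right)} = \frac{3}{5}$
$s{\left(L,C \right)} = -5 - \frac{C}{4}$ ($s{\left(L,C \right)} = \frac{-3 + 2}{2 \cdot 2} C - 5 = \frac{1}{2} \cdot \frac{1}{2} \left(-1\right) C - 5 = - \frac{C}{4} - 5 = -5 - \frac{C}{4}$)
$s{\left(k{\left(4 \right)},-4 \right)} 35 + M{\left(-6,-7 \right)} = \left(-5 - -1\right) 35 + \frac{1}{4} \left(-6\right) = \left(-5 + 1\right) 35 - \frac{3}{2} = \left(-4\right) 35 - \frac{3}{2} = -140 - \frac{3}{2} = - \frac{283}{2}$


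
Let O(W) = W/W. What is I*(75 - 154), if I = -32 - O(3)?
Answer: 2607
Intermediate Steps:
O(W) = 1
I = -33 (I = -32 - 1*1 = -32 - 1 = -33)
I*(75 - 154) = -33*(75 - 154) = -33*(-79) = 2607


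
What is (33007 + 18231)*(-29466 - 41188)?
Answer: -3620169652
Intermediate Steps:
(33007 + 18231)*(-29466 - 41188) = 51238*(-70654) = -3620169652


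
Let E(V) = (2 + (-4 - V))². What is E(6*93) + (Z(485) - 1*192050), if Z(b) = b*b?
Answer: 356775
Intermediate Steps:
Z(b) = b²
E(V) = (-2 - V)²
E(6*93) + (Z(485) - 1*192050) = (2 + 6*93)² + (485² - 1*192050) = (2 + 558)² + (235225 - 192050) = 560² + 43175 = 313600 + 43175 = 356775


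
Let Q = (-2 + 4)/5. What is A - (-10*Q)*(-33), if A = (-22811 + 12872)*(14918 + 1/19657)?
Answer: -2914546033977/19657 ≈ -1.4827e+8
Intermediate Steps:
Q = ⅖ (Q = 2*(⅕) = ⅖ ≈ 0.40000)
A = -2914543439253/19657 (A = -9939*(14918 + 1/19657) = -9939*293243127/19657 = -2914543439253/19657 ≈ -1.4827e+8)
A - (-10*Q)*(-33) = -2914543439253/19657 - (-10*⅖)*(-33) = -2914543439253/19657 - (-4)*(-33) = -2914543439253/19657 - 1*132 = -2914543439253/19657 - 132 = -2914546033977/19657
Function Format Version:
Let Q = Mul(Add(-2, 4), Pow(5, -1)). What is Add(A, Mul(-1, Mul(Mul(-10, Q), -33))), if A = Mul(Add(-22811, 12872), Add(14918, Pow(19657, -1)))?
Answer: Rational(-2914546033977, 19657) ≈ -1.4827e+8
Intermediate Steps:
Q = Rational(2, 5) (Q = Mul(2, Rational(1, 5)) = Rational(2, 5) ≈ 0.40000)
A = Rational(-2914543439253, 19657) (A = Mul(-9939, Add(14918, Rational(1, 19657))) = Mul(-9939, Rational(293243127, 19657)) = Rational(-2914543439253, 19657) ≈ -1.4827e+8)
Add(A, Mul(-1, Mul(Mul(-10, Q), -33))) = Add(Rational(-2914543439253, 19657), Mul(-1, Mul(Mul(-10, Rational(2, 5)), -33))) = Add(Rational(-2914543439253, 19657), Mul(-1, Mul(-4, -33))) = Add(Rational(-2914543439253, 19657), Mul(-1, 132)) = Add(Rational(-2914543439253, 19657), -132) = Rational(-2914546033977, 19657)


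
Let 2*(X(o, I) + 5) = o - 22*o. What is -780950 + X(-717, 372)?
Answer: -1546853/2 ≈ -7.7343e+5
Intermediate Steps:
X(o, I) = -5 - 21*o/2 (X(o, I) = -5 + (o - 22*o)/2 = -5 + (-21*o)/2 = -5 - 21*o/2)
-780950 + X(-717, 372) = -780950 + (-5 - 21/2*(-717)) = -780950 + (-5 + 15057/2) = -780950 + 15047/2 = -1546853/2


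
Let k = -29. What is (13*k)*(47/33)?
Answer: -17719/33 ≈ -536.94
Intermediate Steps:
(13*k)*(47/33) = (13*(-29))*(47/33) = -17719/33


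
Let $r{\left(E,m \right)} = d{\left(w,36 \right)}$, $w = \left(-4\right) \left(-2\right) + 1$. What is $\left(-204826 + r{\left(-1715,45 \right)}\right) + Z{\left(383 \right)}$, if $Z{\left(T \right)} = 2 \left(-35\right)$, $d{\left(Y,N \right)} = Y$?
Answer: $-204887$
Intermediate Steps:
$w = 9$ ($w = 8 + 1 = 9$)
$r{\left(E,m \right)} = 9$
$Z{\left(T \right)} = -70$
$\left(-204826 + r{\left(-1715,45 \right)}\right) + Z{\left(383 \right)} = \left(-204826 + 9\right) - 70 = -204817 - 70 = -204887$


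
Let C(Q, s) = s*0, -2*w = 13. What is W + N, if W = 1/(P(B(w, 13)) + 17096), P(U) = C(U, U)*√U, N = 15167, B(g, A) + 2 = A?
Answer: 259295033/17096 ≈ 15167.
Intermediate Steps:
w = -13/2 (w = -½*13 = -13/2 ≈ -6.5000)
B(g, A) = -2 + A
C(Q, s) = 0
P(U) = 0 (P(U) = 0*√U = 0)
W = 1/17096 (W = 1/(0 + 17096) = 1/17096 ≈ 5.8493e-5)
W + N = 1/17096 + 15167 = 259295033/17096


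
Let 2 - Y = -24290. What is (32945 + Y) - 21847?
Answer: 35390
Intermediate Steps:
Y = 24292 (Y = 2 - 1*(-24290) = 2 + 24290 = 24292)
(32945 + Y) - 21847 = (32945 + 24292) - 21847 = 57237 - 21847 = 35390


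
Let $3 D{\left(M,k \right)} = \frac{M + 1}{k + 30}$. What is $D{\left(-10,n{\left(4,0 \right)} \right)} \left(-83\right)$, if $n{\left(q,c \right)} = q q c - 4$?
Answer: $\frac{249}{26} \approx 9.5769$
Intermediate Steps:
$n{\left(q,c \right)} = -4 + c q^{2}$ ($n{\left(q,c \right)} = q^{2} c - 4 = c q^{2} - 4 = -4 + c q^{2}$)
$D{\left(M,k \right)} = \frac{1 + M}{3 \left(30 + k\right)}$ ($D{\left(M,k \right)} = \frac{\left(M + 1\right) \frac{1}{k + 30}}{3} = \frac{\left(1 + M\right) \frac{1}{30 + k}}{3} = \frac{\frac{1}{30 + k} \left(1 + M\right)}{3} = \frac{1 + M}{3 \left(30 + k\right)}$)
$D{\left(-10,n{\left(4,0 \right)} \right)} \left(-83\right) = \frac{1 - 10}{3 \left(30 - \left(4 + 0 \cdot 4^{2}\right)\right)} \left(-83\right) = \frac{1}{3} \frac{1}{30 + \left(-4 + 0 \cdot 16\right)} \left(-9\right) \left(-83\right) = \frac{1}{3} \frac{1}{30 + \left(-4 + 0\right)} \left(-9\right) \left(-83\right) = \frac{1}{3} \frac{1}{30 - 4} \left(-9\right) \left(-83\right) = \frac{1}{3} \cdot \frac{1}{26} \left(-9\right) \left(-83\right) = \left(- \frac{3}{26}\right) \left(-83\right) = \frac{249}{26}$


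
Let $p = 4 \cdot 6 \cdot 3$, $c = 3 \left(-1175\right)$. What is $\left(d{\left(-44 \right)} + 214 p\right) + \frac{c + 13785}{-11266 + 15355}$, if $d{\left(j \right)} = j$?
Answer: $\frac{20944552}{1363} \approx 15367.0$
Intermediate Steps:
$c = -3525$
$p = 72$ ($p = 24 \cdot 3 = 72$)
$\left(d{\left(-44 \right)} + 214 p\right) + \frac{c + 13785}{-11266 + 15355} = \left(-44 + 214 \cdot 72\right) + \frac{-3525 + 13785}{-11266 + 15355} = \left(-44 + 15408\right) + \frac{10260}{4089} = 15364 + 10260 \cdot \frac{1}{4089} = 15364 + \frac{3420}{1363} = \frac{20944552}{1363}$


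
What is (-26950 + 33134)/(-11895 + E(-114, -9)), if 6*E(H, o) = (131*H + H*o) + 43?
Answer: -37104/85235 ≈ -0.43531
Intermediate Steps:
E(H, o) = 43/6 + 131*H/6 + H*o/6 (E(H, o) = ((131*H + H*o) + 43)/6 = (43 + 131*H + H*o)/6 = 43/6 + 131*H/6 + H*o/6)
(-26950 + 33134)/(-11895 + E(-114, -9)) = (-26950 + 33134)/(-11895 + (43/6 + (131/6)*(-114) + (1/6)*(-114)*(-9))) = 6184/(-11895 + (43/6 - 2489 + 171)) = 6184/(-11895 - 13865/6) = 6184/(-85235/6) = 6184*(-6/85235) = -37104/85235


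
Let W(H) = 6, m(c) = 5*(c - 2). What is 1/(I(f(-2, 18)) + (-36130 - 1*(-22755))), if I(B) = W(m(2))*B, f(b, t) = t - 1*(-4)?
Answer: -1/13243 ≈ -7.5512e-5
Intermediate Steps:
m(c) = -10 + 5*c (m(c) = 5*(-2 + c) = -10 + 5*c)
f(b, t) = 4 + t (f(b, t) = t + 4 = 4 + t)
I(B) = 6*B
1/(I(f(-2, 18)) + (-36130 - 1*(-22755))) = 1/(6*(4 + 18) + (-36130 - 1*(-22755))) = 1/(6*22 + (-36130 + 22755)) = 1/(132 - 13375) = 1/(-13243) = -1/13243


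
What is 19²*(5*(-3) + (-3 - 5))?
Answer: -8303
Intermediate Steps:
19²*(5*(-3) + (-3 - 5)) = 361*(-15 - 8) = 361*(-23) = -8303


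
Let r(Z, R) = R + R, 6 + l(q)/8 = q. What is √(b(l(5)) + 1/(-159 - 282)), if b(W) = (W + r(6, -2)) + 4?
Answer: I*√3529/21 ≈ 2.8288*I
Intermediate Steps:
l(q) = -48 + 8*q
r(Z, R) = 2*R
b(W) = W (b(W) = (W + 2*(-2)) + 4 = (W - 4) + 4 = (-4 + W) + 4 = W)
√(b(l(5)) + 1/(-159 - 282)) = √((-48 + 8*5) + 1/(-159 - 282)) = √((-48 + 40) + 1/(-441)) = √(-8 - 1/441) = √(-3529/441) = I*√3529/21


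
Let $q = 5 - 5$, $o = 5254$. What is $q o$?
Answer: $0$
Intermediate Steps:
$q = 0$ ($q = 5 - 5 = 0$)
$q o = 0 \cdot 5254 = 0$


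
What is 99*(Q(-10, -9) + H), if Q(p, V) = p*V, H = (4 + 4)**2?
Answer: 15246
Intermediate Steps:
H = 64 (H = 8**2 = 64)
Q(p, V) = V*p
99*(Q(-10, -9) + H) = 99*(-9*(-10) + 64) = 99*(90 + 64) = 99*154 = 15246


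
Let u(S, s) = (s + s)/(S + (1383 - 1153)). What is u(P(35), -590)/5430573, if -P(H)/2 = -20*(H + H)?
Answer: -118/1645463619 ≈ -7.1712e-8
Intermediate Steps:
P(H) = 80*H (P(H) = -(-40)*(H + H) = -(-40)*2*H = -(-80)*H = 80*H)
u(S, s) = 2*s/(230 + S) (u(S, s) = (2*s)/(S + 230) = (2*s)/(230 + S) = 2*s/(230 + S))
u(P(35), -590)/5430573 = (2*(-590)/(230 + 80*35))/5430573 = (2*(-590)/(230 + 2800))*(1/5430573) = (2*(-590)/3030)*(1/5430573) = (2*(-590)*(1/3030))*(1/5430573) = -118/303*1/5430573 = -118/1645463619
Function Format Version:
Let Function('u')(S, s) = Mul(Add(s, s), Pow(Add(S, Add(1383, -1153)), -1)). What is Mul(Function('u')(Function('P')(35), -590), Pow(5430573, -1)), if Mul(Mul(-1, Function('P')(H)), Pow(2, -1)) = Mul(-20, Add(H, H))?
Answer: Rational(-118, 1645463619) ≈ -7.1712e-8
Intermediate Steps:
Function('P')(H) = Mul(80, H) (Function('P')(H) = Mul(-2, Mul(-20, Add(H, H))) = Mul(-2, Mul(-20, Mul(2, H))) = Mul(-2, Mul(-40, H)) = Mul(80, H))
Function('u')(S, s) = Mul(2, s, Pow(Add(230, S), -1)) (Function('u')(S, s) = Mul(Mul(2, s), Pow(Add(S, 230), -1)) = Mul(Mul(2, s), Pow(Add(230, S), -1)) = Mul(2, s, Pow(Add(230, S), -1)))
Mul(Function('u')(Function('P')(35), -590), Pow(5430573, -1)) = Mul(Mul(2, -590, Pow(Add(230, Mul(80, 35)), -1)), Pow(5430573, -1)) = Mul(Mul(2, -590, Pow(Add(230, 2800), -1)), Rational(1, 5430573)) = Mul(Mul(2, -590, Pow(3030, -1)), Rational(1, 5430573)) = Mul(Mul(2, -590, Rational(1, 3030)), Rational(1, 5430573)) = Mul(Rational(-118, 303), Rational(1, 5430573)) = Rational(-118, 1645463619)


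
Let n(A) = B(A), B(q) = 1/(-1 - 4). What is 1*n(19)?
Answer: -⅕ ≈ -0.20000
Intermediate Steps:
B(q) = -⅕ (B(q) = 1/(-5) = -⅕)
n(A) = -⅕
1*n(19) = 1*(-⅕) = -⅕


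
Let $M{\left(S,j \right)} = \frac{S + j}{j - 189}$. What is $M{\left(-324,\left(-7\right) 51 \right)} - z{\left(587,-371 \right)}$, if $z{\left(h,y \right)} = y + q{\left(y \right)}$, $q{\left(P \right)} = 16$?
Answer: $\frac{64837}{182} \approx 356.25$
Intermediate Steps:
$z{\left(h,y \right)} = 16 + y$ ($z{\left(h,y \right)} = y + 16 = 16 + y$)
$M{\left(S,j \right)} = \frac{S + j}{-189 + j}$
$M{\left(-324,\left(-7\right) 51 \right)} - z{\left(587,-371 \right)} = \frac{-324 - 357}{-189 - 357} - \left(16 - 371\right) = \frac{-324 - 357}{-189 - 357} - -355 = \frac{1}{-546} \left(-681\right) + 355 = \left(- \frac{1}{546}\right) \left(-681\right) + 355 = \frac{227}{182} + 355 = \frac{64837}{182}$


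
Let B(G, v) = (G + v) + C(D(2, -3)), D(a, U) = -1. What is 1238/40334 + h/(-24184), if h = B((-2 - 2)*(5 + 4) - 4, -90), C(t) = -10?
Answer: 4448319/121929682 ≈ 0.036483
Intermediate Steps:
B(G, v) = -10 + G + v (B(G, v) = (G + v) - 10 = -10 + G + v)
h = -140 (h = -10 + ((-2 - 2)*(5 + 4) - 4) - 90 = -10 + (-4*9 - 4) - 90 = -10 + (-36 - 4) - 90 = -10 - 40 - 90 = -140)
1238/40334 + h/(-24184) = 1238/40334 - 140/(-24184) = 1238*(1/40334) - 140*(-1/24184) = 619/20167 + 35/6046 = 4448319/121929682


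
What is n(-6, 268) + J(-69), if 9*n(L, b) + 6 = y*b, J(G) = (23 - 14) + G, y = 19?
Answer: 4546/9 ≈ 505.11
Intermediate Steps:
J(G) = 9 + G
n(L, b) = -2/3 + 19*b/9 (n(L, b) = -2/3 + (19*b)/9 = -2/3 + 19*b/9)
n(-6, 268) + J(-69) = (-2/3 + (19/9)*268) + (9 - 69) = (-2/3 + 5092/9) - 60 = 5086/9 - 60 = 4546/9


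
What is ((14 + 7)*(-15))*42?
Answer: -13230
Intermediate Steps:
((14 + 7)*(-15))*42 = (21*(-15))*42 = -315*42 = -13230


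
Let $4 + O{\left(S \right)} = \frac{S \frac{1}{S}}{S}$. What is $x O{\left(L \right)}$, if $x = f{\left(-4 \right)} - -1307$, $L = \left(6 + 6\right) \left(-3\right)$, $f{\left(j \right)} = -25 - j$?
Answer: $- \frac{93235}{18} \approx -5179.7$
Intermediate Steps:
$L = -36$ ($L = 12 \left(-3\right) = -36$)
$x = 1286$ ($x = \left(-25 - -4\right) - -1307 = \left(-25 + 4\right) + 1307 = -21 + 1307 = 1286$)
$O{\left(S \right)} = -4 + \frac{1}{S}$ ($O{\left(S \right)} = -4 + \frac{S \frac{1}{S}}{S} = -4 + 1 \frac{1}{S} = -4 + \frac{1}{S}$)
$x O{\left(L \right)} = 1286 \left(-4 + \frac{1}{-36}\right) = 1286 \left(-4 - \frac{1}{36}\right) = 1286 \left(- \frac{145}{36}\right) = - \frac{93235}{18}$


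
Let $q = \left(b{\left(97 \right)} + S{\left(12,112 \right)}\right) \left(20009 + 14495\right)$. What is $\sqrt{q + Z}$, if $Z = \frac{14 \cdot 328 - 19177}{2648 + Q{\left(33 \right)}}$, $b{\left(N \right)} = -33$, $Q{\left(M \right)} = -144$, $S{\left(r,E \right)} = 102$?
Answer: $\frac{\sqrt{3731866772894}}{1252} \approx 1543.0$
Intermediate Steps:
$Z = - \frac{14585}{2504}$ ($Z = \frac{14 \cdot 328 - 19177}{2648 - 144} = \frac{4592 - 19177}{2504} = \left(-14585\right) \frac{1}{2504} = - \frac{14585}{2504} \approx -5.8247$)
$q = 2380776$ ($q = \left(-33 + 102\right) \left(20009 + 14495\right) = 69 \cdot 34504 = 2380776$)
$\sqrt{q + Z} = \sqrt{2380776 - \frac{14585}{2504}} = \sqrt{\frac{5961448519}{2504}} = \frac{\sqrt{3731866772894}}{1252}$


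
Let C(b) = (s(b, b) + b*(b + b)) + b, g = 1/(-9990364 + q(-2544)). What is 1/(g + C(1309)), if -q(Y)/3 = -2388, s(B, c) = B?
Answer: 9983200/34238183055999 ≈ 2.9158e-7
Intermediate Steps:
q(Y) = 7164 (q(Y) = -3*(-2388) = 7164)
g = -1/9983200 (g = 1/(-9990364 + 7164) = 1/(-9983200) = -1/9983200 ≈ -1.0017e-7)
C(b) = 2*b + 2*b² (C(b) = (b + b*(b + b)) + b = (b + b*(2*b)) + b = (b + 2*b²) + b = 2*b + 2*b²)
1/(g + C(1309)) = 1/(-1/9983200 + 2*1309*(1 + 1309)) = 1/(-1/9983200 + 2*1309*1310) = 1/(-1/9983200 + 3429580) = 1/(34238183055999/9983200) = 9983200/34238183055999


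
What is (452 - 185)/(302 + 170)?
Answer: 267/472 ≈ 0.56568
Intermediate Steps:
(452 - 185)/(302 + 170) = 267/472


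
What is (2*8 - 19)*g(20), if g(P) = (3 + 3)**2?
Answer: -108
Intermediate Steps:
g(P) = 36 (g(P) = 6**2 = 36)
(2*8 - 19)*g(20) = (2*8 - 19)*36 = (16 - 19)*36 = -3*36 = -108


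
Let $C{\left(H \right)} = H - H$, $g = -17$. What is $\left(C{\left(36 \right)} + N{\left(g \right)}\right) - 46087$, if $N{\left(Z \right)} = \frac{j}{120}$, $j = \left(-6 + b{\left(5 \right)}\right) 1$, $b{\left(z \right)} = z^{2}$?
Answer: $- \frac{5530421}{120} \approx -46087.0$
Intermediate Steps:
$j = 19$ ($j = \left(-6 + 5^{2}\right) 1 = \left(-6 + 25\right) 1 = 19 \cdot 1 = 19$)
$N{\left(Z \right)} = \frac{19}{120}$
$C{\left(H \right)} = 0$
$\left(C{\left(36 \right)} + N{\left(g \right)}\right) - 46087 = \left(0 + \frac{19}{120}\right) - 46087 = \frac{19}{120} - 46087 = - \frac{5530421}{120}$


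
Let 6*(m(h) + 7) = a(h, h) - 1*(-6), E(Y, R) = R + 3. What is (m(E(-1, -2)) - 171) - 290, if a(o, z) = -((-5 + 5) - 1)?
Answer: -2801/6 ≈ -466.83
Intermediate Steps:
E(Y, R) = 3 + R
a(o, z) = 1 (a(o, z) = -(0 - 1) = -1*(-1) = 1)
m(h) = -35/6 (m(h) = -7 + (1 - 1*(-6))/6 = -7 + (1 + 6)/6 = -7 + (1/6)*7 = -7 + 7/6 = -35/6)
(m(E(-1, -2)) - 171) - 290 = (-35/6 - 171) - 290 = -1061/6 - 290 = -2801/6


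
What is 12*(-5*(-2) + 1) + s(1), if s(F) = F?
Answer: 133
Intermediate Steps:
12*(-5*(-2) + 1) + s(1) = 12*(-5*(-2) + 1) + 1 = 12*(10 + 1) + 1 = 12*11 + 1 = 132 + 1 = 133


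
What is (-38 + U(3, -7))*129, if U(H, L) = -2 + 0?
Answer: -5160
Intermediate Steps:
U(H, L) = -2
(-38 + U(3, -7))*129 = (-38 - 2)*129 = -40*129 = -5160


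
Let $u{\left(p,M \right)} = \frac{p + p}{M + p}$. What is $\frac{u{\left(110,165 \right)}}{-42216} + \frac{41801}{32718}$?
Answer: $\frac{183817171}{143877405} \approx 1.2776$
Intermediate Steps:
$u{\left(p,M \right)} = \frac{2 p}{M + p}$
$\frac{u{\left(110,165 \right)}}{-42216} + \frac{41801}{32718} = \frac{2 \cdot 110 \frac{1}{165 + 110}}{-42216} + \frac{41801}{32718} = 2 \cdot 110 \cdot \frac{1}{275} \left(- \frac{1}{42216}\right) + 41801 \cdot \frac{1}{32718} = 2 \cdot 110 \cdot \frac{1}{275} \left(- \frac{1}{42216}\right) + \frac{41801}{32718} = \frac{4}{5} \left(- \frac{1}{42216}\right) + \frac{41801}{32718} = - \frac{1}{52770} + \frac{41801}{32718} = \frac{183817171}{143877405}$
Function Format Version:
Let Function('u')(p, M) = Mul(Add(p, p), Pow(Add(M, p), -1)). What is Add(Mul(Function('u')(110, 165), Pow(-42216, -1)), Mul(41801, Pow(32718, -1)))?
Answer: Rational(183817171, 143877405) ≈ 1.2776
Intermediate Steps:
Function('u')(p, M) = Mul(2, p, Pow(Add(M, p), -1)) (Function('u')(p, M) = Mul(Mul(2, p), Pow(Add(M, p), -1)) = Mul(2, p, Pow(Add(M, p), -1)))
Add(Mul(Function('u')(110, 165), Pow(-42216, -1)), Mul(41801, Pow(32718, -1))) = Add(Mul(Mul(2, 110, Pow(Add(165, 110), -1)), Pow(-42216, -1)), Mul(41801, Pow(32718, -1))) = Add(Mul(Mul(2, 110, Pow(275, -1)), Rational(-1, 42216)), Mul(41801, Rational(1, 32718))) = Add(Mul(Mul(2, 110, Rational(1, 275)), Rational(-1, 42216)), Rational(41801, 32718)) = Add(Mul(Rational(4, 5), Rational(-1, 42216)), Rational(41801, 32718)) = Add(Rational(-1, 52770), Rational(41801, 32718)) = Rational(183817171, 143877405)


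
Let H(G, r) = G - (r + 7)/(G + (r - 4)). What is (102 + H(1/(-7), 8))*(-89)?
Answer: -549308/63 ≈ -8719.2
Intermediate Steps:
H(G, r) = G - (7 + r)/(-4 + G + r) (H(G, r) = G - (7 + r)/(G + (-4 + r)) = G - (7 + r)/(-4 + G + r))
(102 + H(1/(-7), 8))*(-89) = (102 + (-7 + (1/(-7))² - 1*8 - 4/(-7) + (1/(-7))*8)/(-4 + 1/(-7) + 8))*(-89) = (102 + (-7 + (1*(-⅐))² - 8 - 4*(-1)/7 + (1*(-⅐))*8)/(-4 + 1*(-⅐) + 8))*(-89) = (102 + (-7 + (-⅐)² - 8 - 4*(-⅐) - ⅐*8)/(-4 - ⅐ + 8))*(-89) = (102 + (-7 + 1/49 - 8 + 4/7 - 8/7)/(27/7))*(-89) = (102 + (7/27)*(-762/49))*(-89) = (102 - 254/63)*(-89) = (6172/63)*(-89) = -549308/63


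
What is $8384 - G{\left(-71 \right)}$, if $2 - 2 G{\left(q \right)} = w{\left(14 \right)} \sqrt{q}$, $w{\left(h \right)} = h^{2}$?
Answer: $8383 + 98 i \sqrt{71} \approx 8383.0 + 825.76 i$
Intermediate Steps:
$G{\left(q \right)} = 1 - 98 \sqrt{q}$ ($G{\left(q \right)} = 1 - \frac{14^{2} \sqrt{q}}{2} = 1 - \frac{196 \sqrt{q}}{2} = 1 - 98 \sqrt{q}$)
$8384 - G{\left(-71 \right)} = 8384 - \left(1 - 98 \sqrt{-71}\right) = 8384 - \left(1 - 98 i \sqrt{71}\right) = 8383 + 98 i \sqrt{71}$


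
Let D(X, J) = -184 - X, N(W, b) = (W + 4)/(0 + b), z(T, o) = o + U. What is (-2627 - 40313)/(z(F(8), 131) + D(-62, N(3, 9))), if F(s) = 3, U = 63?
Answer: -10735/18 ≈ -596.39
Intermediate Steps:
z(T, o) = 63 + o (z(T, o) = o + 63 = 63 + o)
N(W, b) = (4 + W)/b
(-2627 - 40313)/(z(F(8), 131) + D(-62, N(3, 9))) = (-2627 - 40313)/((63 + 131) + (-184 - 1*(-62))) = -42940/(194 + (-184 + 62)) = -42940/(194 - 122) = -42940/72 = -42940*1/72 = -10735/18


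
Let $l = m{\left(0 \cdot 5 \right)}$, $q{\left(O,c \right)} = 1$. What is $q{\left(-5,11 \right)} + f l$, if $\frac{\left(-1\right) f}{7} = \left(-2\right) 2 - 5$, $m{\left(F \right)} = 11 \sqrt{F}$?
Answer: $1$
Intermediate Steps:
$l = 0$ ($l = 11 \sqrt{0 \cdot 5} = 11 \sqrt{0} = 11 \cdot 0 = 0$)
$f = 63$ ($f = - 7 \left(\left(-2\right) 2 - 5\right) = - 7 \left(-4 - 5\right) = \left(-7\right) \left(-9\right) = 63$)
$q{\left(-5,11 \right)} + f l = 1 + 63 \cdot 0 = 1 + 0 = 1$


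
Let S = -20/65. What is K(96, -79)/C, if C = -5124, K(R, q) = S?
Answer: 1/16653 ≈ 6.0049e-5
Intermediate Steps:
S = -4/13 (S = -20*1/65 = -4/13 ≈ -0.30769)
K(R, q) = -4/13
K(96, -79)/C = -4/13/(-5124) = -4/13*(-1/5124) = 1/16653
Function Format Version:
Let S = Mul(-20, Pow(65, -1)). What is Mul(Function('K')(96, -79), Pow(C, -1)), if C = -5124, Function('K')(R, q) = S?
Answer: Rational(1, 16653) ≈ 6.0049e-5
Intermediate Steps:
S = Rational(-4, 13) (S = Mul(-20, Rational(1, 65)) = Rational(-4, 13) ≈ -0.30769)
Function('K')(R, q) = Rational(-4, 13)
Mul(Function('K')(96, -79), Pow(C, -1)) = Mul(Rational(-4, 13), Pow(-5124, -1)) = Mul(Rational(-4, 13), Rational(-1, 5124)) = Rational(1, 16653)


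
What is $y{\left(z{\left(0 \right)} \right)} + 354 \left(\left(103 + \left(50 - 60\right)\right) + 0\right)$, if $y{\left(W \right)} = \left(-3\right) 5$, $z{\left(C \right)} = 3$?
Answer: $32907$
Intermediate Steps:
$y{\left(W \right)} = -15$
$y{\left(z{\left(0 \right)} \right)} + 354 \left(\left(103 + \left(50 - 60\right)\right) + 0\right) = -15 + 354 \left(\left(103 + \left(50 - 60\right)\right) + 0\right) = -15 + 354 \left(\left(103 - 10\right) + 0\right) = -15 + 354 \left(93 + 0\right) = -15 + 354 \cdot 93 = -15 + 32922 = 32907$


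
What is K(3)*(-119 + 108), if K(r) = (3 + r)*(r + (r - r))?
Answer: -198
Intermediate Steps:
K(r) = r*(3 + r) (K(r) = (3 + r)*(r + 0) = (3 + r)*r = r*(3 + r))
K(3)*(-119 + 108) = (3*(3 + 3))*(-119 + 108) = (3*6)*(-11) = 18*(-11) = -198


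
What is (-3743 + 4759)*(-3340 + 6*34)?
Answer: -3186176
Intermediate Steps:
(-3743 + 4759)*(-3340 + 6*34) = 1016*(-3340 + 204) = 1016*(-3136) = -3186176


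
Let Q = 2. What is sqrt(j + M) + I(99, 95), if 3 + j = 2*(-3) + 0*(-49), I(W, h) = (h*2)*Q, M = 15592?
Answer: 380 + sqrt(15583) ≈ 504.83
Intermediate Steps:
I(W, h) = 4*h (I(W, h) = (h*2)*2 = (2*h)*2 = 4*h)
j = -9 (j = -3 + (2*(-3) + 0*(-49)) = -3 + (-6 + 0) = -3 - 6 = -9)
sqrt(j + M) + I(99, 95) = sqrt(-9 + 15592) + 4*95 = sqrt(15583) + 380 = 380 + sqrt(15583)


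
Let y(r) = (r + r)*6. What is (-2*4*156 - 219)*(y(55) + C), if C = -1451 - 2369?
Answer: 4635720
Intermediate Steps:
C = -3820
y(r) = 12*r (y(r) = (2*r)*6 = 12*r)
(-2*4*156 - 219)*(y(55) + C) = (-2*4*156 - 219)*(12*55 - 3820) = (-8*156 - 219)*(660 - 3820) = (-1248 - 219)*(-3160) = -1467*(-3160) = 4635720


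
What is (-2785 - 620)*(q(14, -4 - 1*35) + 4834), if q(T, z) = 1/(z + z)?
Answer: -427952885/26 ≈ -1.6460e+7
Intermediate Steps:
q(T, z) = 1/(2*z)
(-2785 - 620)*(q(14, -4 - 1*35) + 4834) = (-2785 - 620)*(1/(2*(-4 - 1*35)) + 4834) = -3405*(1/(2*(-4 - 35)) + 4834) = -3405*((1/2)/(-39) + 4834) = -3405*((1/2)*(-1/39) + 4834) = -3405*(-1/78 + 4834) = -3405*377051/78 = -427952885/26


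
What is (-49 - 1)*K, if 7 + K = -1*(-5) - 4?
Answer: 300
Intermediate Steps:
K = -6 (K = -7 + (-1*(-5) - 4) = -7 + (5 - 4) = -7 + 1 = -6)
(-49 - 1)*K = (-49 - 1)*(-6) = -50*(-6) = 300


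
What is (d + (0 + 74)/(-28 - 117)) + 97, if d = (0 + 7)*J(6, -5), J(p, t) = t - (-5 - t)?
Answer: 8916/145 ≈ 61.490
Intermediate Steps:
J(p, t) = 5 + 2*t (J(p, t) = t + (5 + t) = 5 + 2*t)
d = -35 (d = (0 + 7)*(5 + 2*(-5)) = 7*(5 - 10) = 7*(-5) = -35)
(d + (0 + 74)/(-28 - 117)) + 97 = (-35 + (0 + 74)/(-28 - 117)) + 97 = (-35 + 74/(-145)) + 97 = (-35 + 74*(-1/145)) + 97 = (-35 - 74/145) + 97 = -5149/145 + 97 = 8916/145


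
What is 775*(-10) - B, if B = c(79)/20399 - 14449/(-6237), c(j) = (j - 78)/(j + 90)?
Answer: -166687422326006/21501627147 ≈ -7752.3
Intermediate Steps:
c(j) = (-78 + j)/(90 + j)
B = 49811936756/21501627147 (B = ((-78 + 79)/(90 + 79))/20399 - 14449/(-6237) = (1/169)*(1/20399) - 14449*(-1/6237) = ((1/169)*1)*(1/20399) + 14449/6237 = (1/169)*(1/20399) + 14449/6237 = 1/3447431 + 14449/6237 = 49811936756/21501627147 ≈ 2.3167)
775*(-10) - B = 775*(-10) - 1*49811936756/21501627147 = -7750 - 49811936756/21501627147 = -166687422326006/21501627147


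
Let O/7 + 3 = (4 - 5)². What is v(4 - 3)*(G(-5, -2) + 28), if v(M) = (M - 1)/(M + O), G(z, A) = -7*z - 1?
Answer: 0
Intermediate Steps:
G(z, A) = -1 - 7*z
O = -14 (O = -21 + 7*(4 - 5)² = -21 + 7*(-1)² = -21 + 7*1 = -21 + 7 = -14)
v(M) = (-1 + M)/(-14 + M) (v(M) = (M - 1)/(M - 14) = (-1 + M)/(-14 + M))
v(4 - 3)*(G(-5, -2) + 28) = ((-1 + (4 - 3))/(-14 + (4 - 3)))*((-1 - 7*(-5)) + 28) = ((-1 + 1)/(-14 + 1))*((-1 + 35) + 28) = (0/(-13))*(34 + 28) = -1/13*0*62 = 0*62 = 0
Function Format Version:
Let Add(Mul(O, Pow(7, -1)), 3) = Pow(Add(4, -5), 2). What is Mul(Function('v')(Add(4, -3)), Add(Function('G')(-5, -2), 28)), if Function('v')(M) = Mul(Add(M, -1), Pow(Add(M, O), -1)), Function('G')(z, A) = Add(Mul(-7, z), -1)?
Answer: 0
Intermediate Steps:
Function('G')(z, A) = Add(-1, Mul(-7, z))
O = -14 (O = Add(-21, Mul(7, Pow(Add(4, -5), 2))) = Add(-21, Mul(7, Pow(-1, 2))) = Add(-21, Mul(7, 1)) = Add(-21, 7) = -14)
Function('v')(M) = Mul(Pow(Add(-14, M), -1), Add(-1, M)) (Function('v')(M) = Mul(Add(M, -1), Pow(Add(M, -14), -1)) = Mul(Add(-1, M), Pow(Add(-14, M), -1)) = Mul(Pow(Add(-14, M), -1), Add(-1, M)))
Mul(Function('v')(Add(4, -3)), Add(Function('G')(-5, -2), 28)) = Mul(Mul(Pow(Add(-14, Add(4, -3)), -1), Add(-1, Add(4, -3))), Add(Add(-1, Mul(-7, -5)), 28)) = Mul(Mul(Pow(Add(-14, 1), -1), Add(-1, 1)), Add(Add(-1, 35), 28)) = Mul(Mul(Pow(-13, -1), 0), Add(34, 28)) = Mul(Mul(Rational(-1, 13), 0), 62) = Mul(0, 62) = 0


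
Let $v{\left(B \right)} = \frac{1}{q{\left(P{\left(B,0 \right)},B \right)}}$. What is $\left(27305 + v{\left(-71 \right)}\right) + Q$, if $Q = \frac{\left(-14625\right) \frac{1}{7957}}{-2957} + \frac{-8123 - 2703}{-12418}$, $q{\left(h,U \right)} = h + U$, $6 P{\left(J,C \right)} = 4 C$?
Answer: $\frac{283228220621493016}{10372434264311} \approx 27306.0$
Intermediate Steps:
$P{\left(J,C \right)} = \frac{2 C}{3}$ ($P{\left(J,C \right)} = \frac{4 C}{6} = \frac{2 C}{3}$)
$q{\left(h,U \right)} = U + h$
$Q = \frac{127452466262}{146090623441}$ ($Q = \left(-14625\right) \frac{1}{7957} \left(- \frac{1}{2957}\right) - - \frac{5413}{6209} = \left(- \frac{14625}{7957}\right) \left(- \frac{1}{2957}\right) + \frac{5413}{6209} = \frac{14625}{23528849} + \frac{5413}{6209} = \frac{127452466262}{146090623441} \approx 0.87242$)
$v{\left(B \right)} = \frac{1}{B}$ ($v{\left(B \right)} = \frac{1}{B + \frac{2}{3} \cdot 0} = \frac{1}{B + 0} = \frac{1}{B}$)
$\left(27305 + v{\left(-71 \right)}\right) + Q = \left(27305 + \frac{1}{-71}\right) + \frac{127452466262}{146090623441} = \left(27305 - \frac{1}{71}\right) + \frac{127452466262}{146090623441} = \frac{1938654}{71} + \frac{127452466262}{146090623441} = \frac{283228220621493016}{10372434264311}$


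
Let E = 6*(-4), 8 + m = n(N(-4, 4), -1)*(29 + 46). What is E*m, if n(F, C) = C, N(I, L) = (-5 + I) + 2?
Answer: 1992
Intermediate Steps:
N(I, L) = -3 + I
m = -83 (m = -8 - (29 + 46) = -8 - 1*75 = -8 - 75 = -83)
E = -24
E*m = -24*(-83) = 1992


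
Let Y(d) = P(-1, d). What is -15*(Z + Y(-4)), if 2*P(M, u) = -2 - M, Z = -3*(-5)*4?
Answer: -1785/2 ≈ -892.50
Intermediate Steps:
Z = 60 (Z = 15*4 = 60)
P(M, u) = -1 - M/2 (P(M, u) = (-2 - M)/2 = -1 - M/2)
Y(d) = -1/2 (Y(d) = -1 - 1/2*(-1) = -1 + 1/2 = -1/2)
-15*(Z + Y(-4)) = -15*(60 - 1/2) = -15*119/2 = -1785/2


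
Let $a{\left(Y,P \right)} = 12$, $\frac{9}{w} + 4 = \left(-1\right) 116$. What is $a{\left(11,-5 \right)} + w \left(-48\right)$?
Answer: $\frac{78}{5} \approx 15.6$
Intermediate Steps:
$w = - \frac{3}{40}$ ($w = \frac{9}{-4 - 116} = \frac{9}{-120} = 9 \left(- \frac{1}{120}\right) = - \frac{3}{40} \approx -0.075$)
$a{\left(11,-5 \right)} + w \left(-48\right) = 12 - - \frac{18}{5} = 12 + \frac{18}{5} = \frac{78}{5}$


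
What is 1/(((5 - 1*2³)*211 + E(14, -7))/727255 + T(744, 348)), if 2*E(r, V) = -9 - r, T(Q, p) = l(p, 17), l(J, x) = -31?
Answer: -1454510/45091099 ≈ -0.032257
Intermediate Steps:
T(Q, p) = -31
E(r, V) = -9/2 - r/2 (E(r, V) = (-9 - r)/2 = -9/2 - r/2)
1/(((5 - 1*2³)*211 + E(14, -7))/727255 + T(744, 348)) = 1/(((5 - 1*2³)*211 + (-9/2 - ½*14))/727255 - 31) = 1/(((5 - 1*8)*211 + (-9/2 - 7))*(1/727255) - 31) = 1/(((5 - 8)*211 - 23/2)*(1/727255) - 31) = 1/((-3*211 - 23/2)*(1/727255) - 31) = 1/((-633 - 23/2)*(1/727255) - 31) = 1/(-1289/2*1/727255 - 31) = 1/(-1289/1454510 - 31) = 1/(-45091099/1454510) = -1454510/45091099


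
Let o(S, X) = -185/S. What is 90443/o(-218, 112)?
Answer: 19716574/185 ≈ 1.0658e+5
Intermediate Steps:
90443/o(-218, 112) = 90443/((-185/(-218))) = 90443/((-185*(-1/218))) = 90443/(185/218) = 90443*(218/185) = 19716574/185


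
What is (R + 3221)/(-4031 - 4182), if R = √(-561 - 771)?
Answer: -3221/8213 - 6*I*√37/8213 ≈ -0.39218 - 0.0044438*I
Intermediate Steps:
R = 6*I*√37 (R = √(-1332) = 6*I*√37 ≈ 36.497*I)
(R + 3221)/(-4031 - 4182) = (6*I*√37 + 3221)/(-4031 - 4182) = (3221 + 6*I*√37)/(-8213) = (3221 + 6*I*√37)*(-1/8213) = -3221/8213 - 6*I*√37/8213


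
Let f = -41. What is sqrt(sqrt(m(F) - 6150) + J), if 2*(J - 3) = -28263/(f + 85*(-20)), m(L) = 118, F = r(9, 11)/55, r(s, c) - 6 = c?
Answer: sqrt(134784738 + 48497296*I*sqrt(377))/3482 ≈ 6.6923 + 5.8026*I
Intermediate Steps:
r(s, c) = 6 + c
F = 17/55 (F = (6 + 11)/55 = 17*(1/55) = 17/55 ≈ 0.30909)
J = 38709/3482 (J = 3 + (-28263/(-41 + 85*(-20)))/2 = 3 + (-28263/(-41 - 1700))/2 = 3 + (-28263/(-1741))/2 = 3 + (-28263*(-1/1741))/2 = 3 + (1/2)*(28263/1741) = 3 + 28263/3482 = 38709/3482 ≈ 11.117)
sqrt(sqrt(m(F) - 6150) + J) = sqrt(sqrt(118 - 6150) + 38709/3482) = sqrt(sqrt(-6032) + 38709/3482) = sqrt(4*I*sqrt(377) + 38709/3482) = sqrt(38709/3482 + 4*I*sqrt(377))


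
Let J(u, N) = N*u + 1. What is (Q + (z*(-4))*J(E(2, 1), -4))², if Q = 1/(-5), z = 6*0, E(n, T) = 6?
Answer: 1/25 ≈ 0.040000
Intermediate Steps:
J(u, N) = 1 + N*u
z = 0
Q = -⅕ ≈ -0.20000
(Q + (z*(-4))*J(E(2, 1), -4))² = (-⅕ + (0*(-4))*(1 - 4*6))² = (-⅕ + 0*(1 - 24))² = (-⅕ + 0*(-23))² = (-⅕ + 0)² = (-⅕)² = 1/25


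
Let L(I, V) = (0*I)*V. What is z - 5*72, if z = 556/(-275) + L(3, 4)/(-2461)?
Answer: -99556/275 ≈ -362.02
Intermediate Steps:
L(I, V) = 0 (L(I, V) = 0*V = 0)
z = -556/275 (z = 556/(-275) + 0/(-2461) = 556*(-1/275) + 0*(-1/2461) = -556/275 + 0 = -556/275 ≈ -2.0218)
z - 5*72 = -556/275 - 5*72 = -556/275 - 1*360 = -556/275 - 360 = -99556/275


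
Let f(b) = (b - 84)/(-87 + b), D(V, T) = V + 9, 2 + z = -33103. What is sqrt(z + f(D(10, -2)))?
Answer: 5*I*sqrt(1530731)/34 ≈ 181.95*I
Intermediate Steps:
z = -33105 (z = -2 - 33103 = -33105)
D(V, T) = 9 + V
f(b) = (-84 + b)/(-87 + b)
sqrt(z + f(D(10, -2))) = sqrt(-33105 + (-84 + (9 + 10))/(-87 + (9 + 10))) = sqrt(-33105 + (-84 + 19)/(-87 + 19)) = sqrt(-33105 - 65/(-68)) = sqrt(-33105 - 1/68*(-65)) = sqrt(-33105 + 65/68) = sqrt(-2251075/68) = 5*I*sqrt(1530731)/34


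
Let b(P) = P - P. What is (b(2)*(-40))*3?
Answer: 0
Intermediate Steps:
b(P) = 0
(b(2)*(-40))*3 = (0*(-40))*3 = 0*3 = 0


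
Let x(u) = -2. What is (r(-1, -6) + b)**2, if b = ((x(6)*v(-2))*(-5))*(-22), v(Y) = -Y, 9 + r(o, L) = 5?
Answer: 197136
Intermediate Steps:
r(o, L) = -4 (r(o, L) = -9 + 5 = -4)
b = -440 (b = (-(-2)*(-2)*(-5))*(-22) = (-2*2*(-5))*(-22) = -4*(-5)*(-22) = 20*(-22) = -440)
(r(-1, -6) + b)**2 = (-4 - 440)**2 = (-444)**2 = 197136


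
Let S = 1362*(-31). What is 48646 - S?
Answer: 90868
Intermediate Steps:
S = -42222
48646 - S = 48646 - 1*(-42222) = 48646 + 42222 = 90868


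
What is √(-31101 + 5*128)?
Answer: I*√30461 ≈ 174.53*I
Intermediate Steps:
√(-31101 + 5*128) = √(-31101 + 640) = √(-30461) = I*√30461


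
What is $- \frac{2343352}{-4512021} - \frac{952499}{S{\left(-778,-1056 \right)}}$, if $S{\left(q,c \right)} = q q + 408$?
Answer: $- \frac{2878345930895}{2732895023532} \approx -1.0532$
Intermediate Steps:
$S{\left(q,c \right)} = 408 + q^{2}$ ($S{\left(q,c \right)} = q^{2} + 408 = 408 + q^{2}$)
$- \frac{2343352}{-4512021} - \frac{952499}{S{\left(-778,-1056 \right)}} = - \frac{2343352}{-4512021} - \frac{952499}{408 + \left(-778\right)^{2}} = \left(-2343352\right) \left(- \frac{1}{4512021}\right) - \frac{952499}{408 + 605284} = \frac{2343352}{4512021} - \frac{952499}{605692} = - \frac{2878345930895}{2732895023532}$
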